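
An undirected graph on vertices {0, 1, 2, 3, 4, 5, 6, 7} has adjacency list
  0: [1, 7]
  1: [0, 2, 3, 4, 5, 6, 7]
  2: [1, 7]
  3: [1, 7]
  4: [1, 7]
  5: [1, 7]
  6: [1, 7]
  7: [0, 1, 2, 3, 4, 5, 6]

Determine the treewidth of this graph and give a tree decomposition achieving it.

Treewidth 2.
One such decomposition:
Bags: B1 = {0, 1, 7}  B2 = {1, 6, 7}  B3 = {1, 4, 7}  B4 = {1, 3, 7}  B5 = {1, 2, 7}  B6 = {1, 5, 7}
Tree: B1–B2, B1–B3, B1–B4, B1–B5, B1–B6

Each bag holds 3 vertices, so the decomposition has width 2, which upper-bounds the treewidth. On the other hand G contains the 3-clique {0, 1, 7}. A clique must lie in a single bag of any decomposition, so no decomposition can have width below 2. Combining the bounds, tw(G) = 2.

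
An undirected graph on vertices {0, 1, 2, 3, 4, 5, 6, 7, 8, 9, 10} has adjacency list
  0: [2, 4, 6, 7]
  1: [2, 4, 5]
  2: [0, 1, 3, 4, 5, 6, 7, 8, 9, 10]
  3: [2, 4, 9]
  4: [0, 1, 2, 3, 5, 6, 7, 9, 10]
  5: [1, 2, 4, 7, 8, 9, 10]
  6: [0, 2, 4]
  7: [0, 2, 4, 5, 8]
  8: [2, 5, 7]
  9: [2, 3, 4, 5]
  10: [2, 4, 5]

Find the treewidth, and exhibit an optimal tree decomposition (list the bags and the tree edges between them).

The largest bag has 4 vertices, giving width 3; this decomposition certifies tw(G) ≤ 3. Conversely, {2, 5, 7, 8} is a clique of size 4, and the vertices of any clique must share a bag in every tree decomposition; so some bag has ≥ 4 vertices and tw(G) ≥ 3. Therefore the treewidth is 3.

Treewidth 3.
One such decomposition:
Bags: B1 = {2, 4, 5, 7}  B2 = {2, 4, 5, 9}  B3 = {2, 3, 4, 9}  B4 = {2, 4, 5, 10}  B5 = {0, 2, 4, 7}  B6 = {2, 5, 7, 8}  B7 = {0, 2, 4, 6}  B8 = {1, 2, 4, 5}
Tree: B1–B2, B2–B3, B2–B4, B1–B5, B1–B6, B5–B7, B4–B8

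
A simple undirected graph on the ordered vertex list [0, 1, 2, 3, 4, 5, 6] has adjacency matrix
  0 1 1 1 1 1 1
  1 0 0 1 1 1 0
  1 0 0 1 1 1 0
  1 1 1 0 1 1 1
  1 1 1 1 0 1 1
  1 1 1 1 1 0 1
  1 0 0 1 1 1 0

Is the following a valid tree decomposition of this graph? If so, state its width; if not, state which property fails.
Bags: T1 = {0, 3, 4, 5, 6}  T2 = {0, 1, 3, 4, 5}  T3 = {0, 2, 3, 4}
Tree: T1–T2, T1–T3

No — edge (5,2) lies in no bag.

A tree decomposition must satisfy three properties: every vertex lies in some bag; for every edge, both endpoints lie together in some bag; and for every vertex, the bags containing it form a connected subtree. Here edge (5,2) lies in no bag, so the decomposition is invalid.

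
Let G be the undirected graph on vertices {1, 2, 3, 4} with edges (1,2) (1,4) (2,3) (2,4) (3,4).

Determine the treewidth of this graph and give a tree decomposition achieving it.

Treewidth 2.
Bags: B1 = {1, 2, 4}  B2 = {2, 3, 4}
Tree: B1–B2

The largest bag has 3 vertices, giving width 2; this decomposition certifies tw(G) ≤ 2. On the other hand G contains the 3-clique {1, 2, 4}. A clique must lie in a single bag of any decomposition, so no decomposition can have width below 2. The upper and lower bounds meet at 2, so that is the treewidth.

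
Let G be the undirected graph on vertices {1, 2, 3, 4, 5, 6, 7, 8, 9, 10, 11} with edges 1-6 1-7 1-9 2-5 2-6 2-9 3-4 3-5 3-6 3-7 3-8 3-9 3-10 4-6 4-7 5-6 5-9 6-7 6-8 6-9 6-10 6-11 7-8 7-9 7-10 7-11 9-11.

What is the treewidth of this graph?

A width-3 tree decomposition is:
Bags: B1 = {3, 6, 7, 9}  B2 = {3, 5, 6, 9}  B3 = {3, 4, 6, 7}  B4 = {2, 5, 6, 9}  B5 = {1, 6, 7, 9}  B6 = {3, 6, 7, 8}  B7 = {3, 6, 7, 10}  B8 = {6, 7, 9, 11}
Tree: B1–B2, B1–B3, B2–B4, B1–B5, B3–B6, B6–B7, B1–B8
Every bag has size at most 4, so the width is 4 − 1 = 3 and tw(G) ≤ 3. For the lower bound, the 4 vertices {2, 5, 6, 9} are pairwise adjacent, and any tree decomposition puts a clique entirely inside one bag — forcing width ≥ 3. Hence tw(G) = 3 exactly.

3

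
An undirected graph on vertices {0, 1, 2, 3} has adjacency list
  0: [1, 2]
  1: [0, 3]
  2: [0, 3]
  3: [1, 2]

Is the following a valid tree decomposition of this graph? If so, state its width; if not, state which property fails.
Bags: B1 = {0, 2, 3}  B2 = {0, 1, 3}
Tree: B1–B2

Yes; width 2.

Vertex coverage: the bags together contain {0, 1, 2, 3}, the full vertex set. Edge coverage: each edge of G has both endpoints in at least one bag. Running intersection: for every vertex, the bags containing it form a connected subtree. All three properties hold, so this is a valid tree decomposition of width max|bag| − 1 = 2, and hence tw(G) ≤ 2.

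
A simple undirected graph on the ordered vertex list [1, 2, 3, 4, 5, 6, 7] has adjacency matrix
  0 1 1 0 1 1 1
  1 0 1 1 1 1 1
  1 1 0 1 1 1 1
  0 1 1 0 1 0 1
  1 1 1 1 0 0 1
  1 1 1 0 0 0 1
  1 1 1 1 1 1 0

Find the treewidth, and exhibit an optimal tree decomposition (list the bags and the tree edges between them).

Treewidth 4.
One optimal decomposition is:
Bags: B1 = {2, 3, 4, 5, 7}  B2 = {1, 2, 3, 5, 7}  B3 = {1, 2, 3, 6, 7}
Tree: B1–B2, B2–B3

Each bag holds 5 vertices, so the decomposition has width 4, which upper-bounds the treewidth. Conversely, {1, 2, 3, 5, 7} is a clique of size 5, and the vertices of any clique must share a bag in every tree decomposition; so some bag has ≥ 5 vertices and tw(G) ≥ 4. Therefore the treewidth is 4.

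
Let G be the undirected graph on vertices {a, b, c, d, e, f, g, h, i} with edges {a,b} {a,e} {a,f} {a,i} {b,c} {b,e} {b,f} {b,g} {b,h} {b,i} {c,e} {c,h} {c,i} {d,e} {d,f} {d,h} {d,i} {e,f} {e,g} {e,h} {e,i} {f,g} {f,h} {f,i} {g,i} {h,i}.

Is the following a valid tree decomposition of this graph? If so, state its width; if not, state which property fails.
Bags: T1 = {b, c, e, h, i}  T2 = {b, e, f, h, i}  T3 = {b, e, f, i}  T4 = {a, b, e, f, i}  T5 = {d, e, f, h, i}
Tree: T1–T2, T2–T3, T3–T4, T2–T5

No — vertex g appears in no bag.

A tree decomposition must satisfy three properties: every vertex lies in some bag; for every edge, both endpoints lie together in some bag; and for every vertex, the bags containing it form a connected subtree. Here vertex g appears in no bag, so the decomposition is invalid.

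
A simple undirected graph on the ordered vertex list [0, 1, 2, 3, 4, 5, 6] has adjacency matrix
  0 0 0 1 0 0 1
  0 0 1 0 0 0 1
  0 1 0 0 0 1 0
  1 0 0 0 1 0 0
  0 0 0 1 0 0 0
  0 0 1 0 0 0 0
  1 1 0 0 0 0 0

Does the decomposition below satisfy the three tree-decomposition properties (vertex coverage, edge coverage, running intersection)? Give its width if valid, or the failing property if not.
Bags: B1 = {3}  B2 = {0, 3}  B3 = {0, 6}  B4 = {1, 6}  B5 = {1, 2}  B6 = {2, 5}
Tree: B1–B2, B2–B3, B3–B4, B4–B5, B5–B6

A tree decomposition must satisfy three properties: every vertex lies in some bag; for every edge, both endpoints lie together in some bag; and for every vertex, the bags containing it form a connected subtree. Here vertex 4 appears in no bag, so the decomposition is invalid.

No — vertex 4 appears in no bag.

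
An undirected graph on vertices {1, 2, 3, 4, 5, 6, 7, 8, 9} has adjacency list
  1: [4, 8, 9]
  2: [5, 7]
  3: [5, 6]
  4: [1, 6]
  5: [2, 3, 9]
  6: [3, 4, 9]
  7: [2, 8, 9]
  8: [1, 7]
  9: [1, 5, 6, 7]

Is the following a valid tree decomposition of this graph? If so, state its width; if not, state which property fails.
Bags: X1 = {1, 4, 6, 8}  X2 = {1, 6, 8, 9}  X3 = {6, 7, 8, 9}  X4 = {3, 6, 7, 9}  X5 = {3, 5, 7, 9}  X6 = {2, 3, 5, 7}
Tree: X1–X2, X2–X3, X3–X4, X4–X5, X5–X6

Checking the three conditions: (i) the bags cover all of {1, 2, 3, 4, 5, 6, 7, 8, 9}; (ii) for each edge, some bag contains both endpoints; (iii) the bags containing any fixed vertex form a subtree. All hold, so the decomposition is valid with width 4 − 1 = 3.

Yes; width 3.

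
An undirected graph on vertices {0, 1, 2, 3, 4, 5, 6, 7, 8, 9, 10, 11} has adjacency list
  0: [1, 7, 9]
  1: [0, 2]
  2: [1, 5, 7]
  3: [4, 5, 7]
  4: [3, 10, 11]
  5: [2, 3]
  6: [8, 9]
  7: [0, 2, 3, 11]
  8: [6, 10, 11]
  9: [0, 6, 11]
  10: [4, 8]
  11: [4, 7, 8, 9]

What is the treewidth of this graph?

A width-3 tree decomposition is:
Bags: B1 = {6, 8, 9, 10}  B2 = {8, 9, 10, 11}  B3 = {4, 9, 10, 11}  B4 = {0, 4, 9, 11}  B5 = {0, 4, 7, 11}  B6 = {0, 3, 4, 7}  B7 = {0, 1, 3, 7}  B8 = {1, 2, 3, 7}  B9 = {1, 2, 3, 5}
Tree: B1–B2, B2–B3, B3–B4, B4–B5, B5–B6, B6–B7, B7–B8, B8–B9
Every bag has size at most 4, so the width is 4 − 1 = 3 and tw(G) ≤ 3. For the lower bound: the 4 vertex sets {6,8,10}, {9}, {11}, {0,3,4,7} are disjoint, each induces a connected subgraph, and every pair is joined by at least one edge of G. Contracting each set to a single vertex therefore yields K_{4} as a minor, and since treewidth is minor-monotone, tw(G) ≥ tw(K_{4}) = 3. The upper and lower bounds meet at 3, so that is the treewidth.

3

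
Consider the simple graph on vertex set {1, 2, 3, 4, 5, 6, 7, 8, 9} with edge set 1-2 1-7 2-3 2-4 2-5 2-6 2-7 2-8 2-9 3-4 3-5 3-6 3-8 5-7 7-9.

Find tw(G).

2

A width-2 tree decomposition is:
Bags: B1 = {2, 5, 7}  B2 = {2, 7, 9}  B3 = {2, 3, 5}  B4 = {2, 3, 6}  B5 = {2, 3, 8}  B6 = {2, 3, 4}  B7 = {1, 2, 7}
Tree: B1–B2, B1–B3, B3–B4, B4–B5, B4–B6, B2–B7
The largest bag has 3 vertices, giving width 2; this decomposition certifies tw(G) ≤ 2. On the other hand G contains the 3-clique {1, 2, 7}. A clique must lie in a single bag of any decomposition, so no decomposition can have width below 2. Therefore the treewidth is 2.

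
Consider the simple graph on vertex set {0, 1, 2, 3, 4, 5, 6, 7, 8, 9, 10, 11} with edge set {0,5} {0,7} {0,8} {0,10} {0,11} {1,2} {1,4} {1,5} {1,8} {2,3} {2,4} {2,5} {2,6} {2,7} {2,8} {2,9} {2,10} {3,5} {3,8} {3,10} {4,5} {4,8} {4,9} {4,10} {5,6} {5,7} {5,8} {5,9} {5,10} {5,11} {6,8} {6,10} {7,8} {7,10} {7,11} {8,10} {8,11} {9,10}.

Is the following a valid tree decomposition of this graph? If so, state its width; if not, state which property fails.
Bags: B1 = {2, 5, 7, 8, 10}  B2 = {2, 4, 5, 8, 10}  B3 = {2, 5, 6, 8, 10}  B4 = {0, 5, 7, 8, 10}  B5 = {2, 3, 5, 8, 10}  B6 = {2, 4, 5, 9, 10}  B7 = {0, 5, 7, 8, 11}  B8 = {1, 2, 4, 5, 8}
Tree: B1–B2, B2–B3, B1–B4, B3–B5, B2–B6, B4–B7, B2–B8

Yes; width 4.

Vertex coverage: the bags together contain {0, 1, 2, 3, 4, 5, 6, 7, 8, 9, 10, 11}, the full vertex set. Edge coverage: each edge of G has both endpoints in at least one bag. Running intersection: for every vertex, the bags containing it form a connected subtree. All three properties hold, so this is a valid tree decomposition of width max|bag| − 1 = 4, and hence tw(G) ≤ 4.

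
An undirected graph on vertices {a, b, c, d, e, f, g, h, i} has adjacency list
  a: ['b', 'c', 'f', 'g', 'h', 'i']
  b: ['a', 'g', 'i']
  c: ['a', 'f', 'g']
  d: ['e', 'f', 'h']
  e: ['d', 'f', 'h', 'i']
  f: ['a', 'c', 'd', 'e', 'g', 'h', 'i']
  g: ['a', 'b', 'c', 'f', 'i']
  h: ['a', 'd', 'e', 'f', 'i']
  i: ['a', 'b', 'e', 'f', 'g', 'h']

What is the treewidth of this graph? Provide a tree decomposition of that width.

Treewidth 3.
Bags: B1 = {a, f, h, i}  B2 = {a, f, g, i}  B3 = {e, f, h, i}  B4 = {d, e, f, h}  B5 = {a, c, f, g}  B6 = {a, b, g, i}
Tree: B1–B2, B1–B3, B3–B4, B2–B5, B2–B6

Each bag holds 4 vertices, so the decomposition has width 3, which upper-bounds the treewidth. For the lower bound, the 4 vertices {a, c, f, g} are pairwise adjacent, and any tree decomposition puts a clique entirely inside one bag — forcing width ≥ 3. Combining the bounds, tw(G) = 3.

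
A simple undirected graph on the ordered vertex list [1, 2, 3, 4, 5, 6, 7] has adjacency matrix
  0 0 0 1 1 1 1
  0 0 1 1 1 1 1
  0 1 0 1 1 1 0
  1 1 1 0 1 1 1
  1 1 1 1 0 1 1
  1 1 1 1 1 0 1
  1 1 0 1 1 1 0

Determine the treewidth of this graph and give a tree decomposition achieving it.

Treewidth 4.
Bags: B1 = {2, 3, 4, 5, 6}  B2 = {2, 4, 5, 6, 7}  B3 = {1, 4, 5, 6, 7}
Tree: B1–B2, B2–B3

The largest bag has 5 vertices, giving width 4; this decomposition certifies tw(G) ≤ 4. Conversely, {1, 4, 5, 6, 7} is a clique of size 5, and the vertices of any clique must share a bag in every tree decomposition; so some bag has ≥ 5 vertices and tw(G) ≥ 4. Hence tw(G) = 4 exactly.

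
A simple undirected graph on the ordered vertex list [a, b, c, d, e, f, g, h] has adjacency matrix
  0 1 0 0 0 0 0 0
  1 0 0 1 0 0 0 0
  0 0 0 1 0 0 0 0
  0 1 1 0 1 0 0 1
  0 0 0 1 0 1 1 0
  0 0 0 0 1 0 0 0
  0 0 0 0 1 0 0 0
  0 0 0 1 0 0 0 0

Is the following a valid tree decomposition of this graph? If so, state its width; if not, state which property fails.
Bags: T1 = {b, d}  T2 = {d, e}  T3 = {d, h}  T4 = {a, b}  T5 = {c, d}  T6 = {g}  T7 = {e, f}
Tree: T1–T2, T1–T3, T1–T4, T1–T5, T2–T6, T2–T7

A tree decomposition must satisfy three properties: every vertex lies in some bag; for every edge, both endpoints lie together in some bag; and for every vertex, the bags containing it form a connected subtree. Here edge (e,g) lies in no bag, so the decomposition is invalid.

No — edge (e,g) lies in no bag.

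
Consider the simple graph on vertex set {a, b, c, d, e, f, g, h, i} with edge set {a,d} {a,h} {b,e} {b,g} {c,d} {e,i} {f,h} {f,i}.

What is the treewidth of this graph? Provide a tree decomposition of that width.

Each bag holds 2 vertices, so the decomposition has width 1, which upper-bounds the treewidth. G has an edge, so its treewidth is at least 1. Combining the bounds, tw(G) = 1.

Treewidth 1.
One optimal decomposition is:
Bags: B1 = {b, g}  B2 = {b, e}  B3 = {e, i}  B4 = {f, i}  B5 = {f, h}  B6 = {a, h}  B7 = {a, d}  B8 = {c, d}
Tree: B1–B2, B2–B3, B3–B4, B4–B5, B5–B6, B6–B7, B7–B8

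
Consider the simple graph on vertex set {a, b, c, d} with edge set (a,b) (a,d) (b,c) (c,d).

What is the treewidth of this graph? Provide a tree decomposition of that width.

The largest bag has 3 vertices, giving width 2; this decomposition certifies tw(G) ≤ 2. The edges a–d–c–b–a form a cycle, so G is not a tree and its treewidth is at least 2. Combining the bounds, tw(G) = 2.

Treewidth 2.
Bags: B1 = {a, c, d}  B2 = {a, b, c}
Tree: B1–B2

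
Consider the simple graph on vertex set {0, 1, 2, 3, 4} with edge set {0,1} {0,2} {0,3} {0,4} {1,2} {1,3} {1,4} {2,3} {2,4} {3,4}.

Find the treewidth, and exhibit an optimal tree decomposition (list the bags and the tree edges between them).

Treewidth 4.
Bags: B1 = {0, 1, 2, 3, 4}
Tree: (single bag)

With just one bag of size 5, the width is 5 − 1 = 4, so tw(G) ≤ 4. On the other hand G contains the 5-clique {0, 1, 2, 3, 4}. A clique must lie in a single bag of any decomposition, so no decomposition can have width below 4. The upper and lower bounds meet at 4, so that is the treewidth.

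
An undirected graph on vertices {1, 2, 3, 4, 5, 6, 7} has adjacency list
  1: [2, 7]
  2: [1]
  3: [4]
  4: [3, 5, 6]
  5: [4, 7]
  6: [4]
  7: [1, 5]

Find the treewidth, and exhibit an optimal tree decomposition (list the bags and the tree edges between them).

The largest bag has 2 vertices, giving width 1; this decomposition certifies tw(G) ≤ 1. Any graph with an edge has treewidth ≥ 1, and G has the edge 5–4. Hence tw(G) = 1 exactly.

Treewidth 1.
One such decomposition:
Bags: B1 = {4, 5}  B2 = {5, 7}  B3 = {1, 7}  B4 = {4, 6}  B5 = {3, 4}  B6 = {1, 2}
Tree: B1–B2, B2–B3, B1–B4, B1–B5, B3–B6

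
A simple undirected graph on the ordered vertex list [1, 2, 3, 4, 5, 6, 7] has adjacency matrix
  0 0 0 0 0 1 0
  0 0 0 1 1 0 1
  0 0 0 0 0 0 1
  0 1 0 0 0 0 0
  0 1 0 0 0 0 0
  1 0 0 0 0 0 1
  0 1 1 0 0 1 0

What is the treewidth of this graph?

A width-1 tree decomposition is:
Bags: B1 = {6, 7}  B2 = {2, 7}  B3 = {3, 7}  B4 = {1, 6}  B5 = {2, 5}  B6 = {2, 4}
Tree: B1–B2, B2–B3, B1–B4, B2–B5, B5–B6
Each bag holds 2 vertices, so the decomposition has width 1, which upper-bounds the treewidth. G has an edge, so its treewidth is at least 1. The upper and lower bounds meet at 1, so that is the treewidth.

1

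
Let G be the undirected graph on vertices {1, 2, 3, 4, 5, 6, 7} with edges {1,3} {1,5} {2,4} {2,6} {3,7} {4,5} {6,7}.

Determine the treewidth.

A width-2 tree decomposition is:
Bags: B1 = {2, 6, 7}  B2 = {2, 4, 7}  B3 = {4, 5, 7}  B4 = {1, 5, 7}  B5 = {1, 3, 7}
Tree: B1–B2, B2–B3, B3–B4, B4–B5
Each bag holds 3 vertices, so the decomposition has width 2, which upper-bounds the treewidth. For the lower bound, G contains the cycle 7–6–2–4–5–1–3–7, so G is not a forest; only forests have treewidth ≤ 1, hence tw(G) ≥ 2. Hence tw(G) = 2 exactly.

2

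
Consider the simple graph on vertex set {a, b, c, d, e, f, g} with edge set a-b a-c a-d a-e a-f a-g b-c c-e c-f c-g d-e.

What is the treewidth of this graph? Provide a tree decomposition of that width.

The largest bag has 3 vertices, giving width 2; this decomposition certifies tw(G) ≤ 2. Conversely, {a, d, e} is a clique of size 3, and the vertices of any clique must share a bag in every tree decomposition; so some bag has ≥ 3 vertices and tw(G) ≥ 2. Hence tw(G) = 2 exactly.

Treewidth 2.
Bags: B1 = {a, c, f}  B2 = {a, b, c}  B3 = {a, c, g}  B4 = {a, c, e}  B5 = {a, d, e}
Tree: B1–B2, B1–B3, B2–B4, B4–B5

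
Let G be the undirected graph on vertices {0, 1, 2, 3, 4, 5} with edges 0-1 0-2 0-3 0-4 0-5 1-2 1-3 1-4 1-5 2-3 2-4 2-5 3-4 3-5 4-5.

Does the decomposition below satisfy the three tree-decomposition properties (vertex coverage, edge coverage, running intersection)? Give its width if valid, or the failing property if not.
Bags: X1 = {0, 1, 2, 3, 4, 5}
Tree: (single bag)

Vertex coverage: the bags together contain {0, 1, 2, 3, 4, 5}, the full vertex set. Edge coverage: each edge of G has both endpoints in at least one bag. Running intersection: for every vertex, the bags containing it form a connected subtree. All three properties hold, so this is a valid tree decomposition of width max|bag| − 1 = 5, and hence tw(G) ≤ 5.

Yes; width 5.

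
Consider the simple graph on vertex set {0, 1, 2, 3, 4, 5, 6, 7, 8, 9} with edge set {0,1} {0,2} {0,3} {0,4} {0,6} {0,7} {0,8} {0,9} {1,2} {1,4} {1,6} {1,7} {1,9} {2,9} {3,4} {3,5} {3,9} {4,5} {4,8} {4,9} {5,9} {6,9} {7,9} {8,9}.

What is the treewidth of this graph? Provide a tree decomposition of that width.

Treewidth 3.
Bags: B1 = {0, 1, 4, 9}  B2 = {0, 3, 4, 9}  B3 = {0, 4, 8, 9}  B4 = {0, 1, 2, 9}  B5 = {3, 4, 5, 9}  B6 = {0, 1, 7, 9}  B7 = {0, 1, 6, 9}
Tree: B1–B2, B2–B3, B1–B4, B2–B5, B4–B6, B6–B7

Every bag has size at most 4, so the width is 4 − 1 = 3 and tw(G) ≤ 3. On the other hand G contains the 4-clique {0, 4, 8, 9}. A clique must lie in a single bag of any decomposition, so no decomposition can have width below 3. The upper and lower bounds meet at 3, so that is the treewidth.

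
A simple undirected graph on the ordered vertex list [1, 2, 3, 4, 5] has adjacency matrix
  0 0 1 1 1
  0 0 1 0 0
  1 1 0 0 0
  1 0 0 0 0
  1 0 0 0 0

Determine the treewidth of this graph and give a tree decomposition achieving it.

Treewidth 1.
One optimal decomposition is:
Bags: B1 = {1, 3}  B2 = {1, 5}  B3 = {1, 4}  B4 = {2, 3}
Tree: B1–B2, B1–B3, B1–B4

Every bag has size at most 2, so the width is 2 − 1 = 1 and tw(G) ≤ 1. G has an edge, so its treewidth is at least 1. The upper and lower bounds meet at 1, so that is the treewidth.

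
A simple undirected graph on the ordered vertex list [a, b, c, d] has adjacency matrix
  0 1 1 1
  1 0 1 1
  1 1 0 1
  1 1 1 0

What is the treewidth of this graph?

3

A width-3 tree decomposition is:
Bags: B1 = {a, b, c, d}
Tree: (single bag)
A single bag containing all 4 vertices is trivially a valid decomposition of width 3. On the other hand G contains the 4-clique {a, b, c, d}. A clique must lie in a single bag of any decomposition, so no decomposition can have width below 3. Hence tw(G) = 3 exactly.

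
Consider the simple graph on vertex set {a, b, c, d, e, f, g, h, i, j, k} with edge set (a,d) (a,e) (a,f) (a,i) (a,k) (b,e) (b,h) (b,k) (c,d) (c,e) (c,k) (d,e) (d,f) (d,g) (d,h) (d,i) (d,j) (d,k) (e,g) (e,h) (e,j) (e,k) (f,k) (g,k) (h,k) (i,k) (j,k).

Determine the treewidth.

3

A width-3 tree decomposition is:
Bags: B1 = {a, d, f, k}  B2 = {a, d, e, k}  B3 = {d, e, g, k}  B4 = {c, d, e, k}  B5 = {d, e, h, k}  B6 = {b, e, h, k}  B7 = {a, d, i, k}  B8 = {d, e, j, k}
Tree: B1–B2, B2–B3, B3–B4, B2–B5, B5–B6, B2–B7, B3–B8
The largest bag has 4 vertices, giving width 3; this decomposition certifies tw(G) ≤ 3. Conversely, {d, e, g, k} is a clique of size 4, and the vertices of any clique must share a bag in every tree decomposition; so some bag has ≥ 4 vertices and tw(G) ≥ 3. The upper and lower bounds meet at 3, so that is the treewidth.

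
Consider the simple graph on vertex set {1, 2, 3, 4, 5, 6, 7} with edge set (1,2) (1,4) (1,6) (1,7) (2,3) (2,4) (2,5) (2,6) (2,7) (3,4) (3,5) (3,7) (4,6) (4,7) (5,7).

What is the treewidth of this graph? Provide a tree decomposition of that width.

Treewidth 3.
One optimal decomposition is:
Bags: B1 = {1, 2, 4, 7}  B2 = {1, 2, 4, 6}  B3 = {2, 3, 4, 7}  B4 = {2, 3, 5, 7}
Tree: B1–B2, B1–B3, B3–B4

The largest bag has 4 vertices, giving width 3; this decomposition certifies tw(G) ≤ 3. Conversely, {1, 2, 4, 6} is a clique of size 4, and the vertices of any clique must share a bag in every tree decomposition; so some bag has ≥ 4 vertices and tw(G) ≥ 3. The upper and lower bounds meet at 3, so that is the treewidth.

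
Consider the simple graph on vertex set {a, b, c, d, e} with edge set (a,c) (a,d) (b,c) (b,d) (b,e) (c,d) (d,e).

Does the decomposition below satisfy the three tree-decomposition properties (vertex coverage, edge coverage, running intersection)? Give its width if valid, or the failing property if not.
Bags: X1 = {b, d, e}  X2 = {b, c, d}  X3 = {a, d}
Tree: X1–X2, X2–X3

A tree decomposition must satisfy three properties: every vertex lies in some bag; for every edge, both endpoints lie together in some bag; and for every vertex, the bags containing it form a connected subtree. Here edge (c,a) lies in no bag, so the decomposition is invalid.

No — edge (c,a) lies in no bag.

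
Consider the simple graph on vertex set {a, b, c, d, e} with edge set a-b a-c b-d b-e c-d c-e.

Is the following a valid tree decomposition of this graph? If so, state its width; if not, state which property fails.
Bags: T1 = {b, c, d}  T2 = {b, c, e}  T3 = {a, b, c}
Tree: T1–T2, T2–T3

Yes; width 2.

Every vertex of G appears in some bag (union = {a, b, c, d, e}); every edge is covered by a bag; and for each vertex v the set of bags containing v is connected in the bag tree. The decomposition is therefore valid. The largest bag has 3 vertices, so the width is 2.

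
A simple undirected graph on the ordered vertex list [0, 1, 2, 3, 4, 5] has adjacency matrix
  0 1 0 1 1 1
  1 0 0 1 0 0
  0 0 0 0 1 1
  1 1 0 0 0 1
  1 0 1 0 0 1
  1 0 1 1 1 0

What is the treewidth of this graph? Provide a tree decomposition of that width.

Each bag holds 3 vertices, so the decomposition has width 2, which upper-bounds the treewidth. Conversely, {0, 1, 3} is a clique of size 3, and the vertices of any clique must share a bag in every tree decomposition; so some bag has ≥ 3 vertices and tw(G) ≥ 2. Therefore the treewidth is 2.

Treewidth 2.
One such decomposition:
Bags: B1 = {0, 3, 5}  B2 = {0, 4, 5}  B3 = {2, 4, 5}  B4 = {0, 1, 3}
Tree: B1–B2, B2–B3, B1–B4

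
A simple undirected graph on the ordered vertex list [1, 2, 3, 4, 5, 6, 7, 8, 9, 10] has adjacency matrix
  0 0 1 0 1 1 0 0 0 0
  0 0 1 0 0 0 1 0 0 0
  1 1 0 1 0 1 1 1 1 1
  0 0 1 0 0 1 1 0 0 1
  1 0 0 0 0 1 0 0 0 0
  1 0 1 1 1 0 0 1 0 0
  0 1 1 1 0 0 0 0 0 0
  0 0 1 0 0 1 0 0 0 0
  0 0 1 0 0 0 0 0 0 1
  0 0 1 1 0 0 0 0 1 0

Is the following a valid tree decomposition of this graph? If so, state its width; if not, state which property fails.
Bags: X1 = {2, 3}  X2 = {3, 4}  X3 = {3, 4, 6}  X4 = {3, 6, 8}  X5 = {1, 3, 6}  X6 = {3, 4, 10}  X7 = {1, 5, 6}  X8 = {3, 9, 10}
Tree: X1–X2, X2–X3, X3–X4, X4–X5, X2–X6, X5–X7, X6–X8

A tree decomposition must satisfy three properties: every vertex lies in some bag; for every edge, both endpoints lie together in some bag; and for every vertex, the bags containing it form a connected subtree. Here vertex 7 appears in no bag, so the decomposition is invalid.

No — vertex 7 appears in no bag.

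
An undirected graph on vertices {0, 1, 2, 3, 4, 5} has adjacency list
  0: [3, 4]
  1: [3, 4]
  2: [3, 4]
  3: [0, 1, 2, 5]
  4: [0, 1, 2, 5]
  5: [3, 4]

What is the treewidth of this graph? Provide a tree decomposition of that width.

Every bag has size at most 3, so the width is 3 − 1 = 2 and tw(G) ≤ 2. The edges 5–4–2–3–5 form a cycle, so G is not a tree and its treewidth is at least 2. Combining the bounds, tw(G) = 2.

Treewidth 2.
Bags: B1 = {3, 4, 5}  B2 = {2, 3, 4}  B3 = {1, 3, 4}  B4 = {0, 3, 4}
Tree: B1–B2, B2–B3, B3–B4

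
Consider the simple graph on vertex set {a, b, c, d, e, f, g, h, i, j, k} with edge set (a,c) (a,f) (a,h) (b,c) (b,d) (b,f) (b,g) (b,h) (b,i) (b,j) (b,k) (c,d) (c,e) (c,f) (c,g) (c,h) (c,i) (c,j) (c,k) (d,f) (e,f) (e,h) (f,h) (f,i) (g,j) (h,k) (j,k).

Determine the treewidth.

A width-3 tree decomposition is:
Bags: B1 = {b, c, f, h}  B2 = {b, c, h, k}  B3 = {b, c, j, k}  B4 = {a, c, f, h}  B5 = {c, e, f, h}  B6 = {b, c, d, f}  B7 = {b, c, f, i}  B8 = {b, c, g, j}
Tree: B1–B2, B2–B3, B1–B4, B1–B5, B1–B6, B1–B7, B3–B8
Every bag has size at most 4, so the width is 4 − 1 = 3 and tw(G) ≤ 3. Conversely, {c, e, f, h} is a clique of size 4, and the vertices of any clique must share a bag in every tree decomposition; so some bag has ≥ 4 vertices and tw(G) ≥ 3. Hence tw(G) = 3 exactly.

3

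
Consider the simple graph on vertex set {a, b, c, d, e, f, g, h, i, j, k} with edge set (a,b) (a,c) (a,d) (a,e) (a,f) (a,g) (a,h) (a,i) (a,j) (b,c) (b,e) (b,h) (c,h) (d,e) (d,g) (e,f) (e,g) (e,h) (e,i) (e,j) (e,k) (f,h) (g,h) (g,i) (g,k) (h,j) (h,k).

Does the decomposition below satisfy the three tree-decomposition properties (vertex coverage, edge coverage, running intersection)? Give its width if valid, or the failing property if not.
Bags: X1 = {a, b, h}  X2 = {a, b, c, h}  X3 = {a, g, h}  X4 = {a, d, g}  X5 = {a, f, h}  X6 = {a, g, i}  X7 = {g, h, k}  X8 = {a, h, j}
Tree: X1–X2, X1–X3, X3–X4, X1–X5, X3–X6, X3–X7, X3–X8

A tree decomposition must satisfy three properties: every vertex lies in some bag; for every edge, both endpoints lie together in some bag; and for every vertex, the bags containing it form a connected subtree. Here vertex e appears in no bag, so the decomposition is invalid.

No — vertex e appears in no bag.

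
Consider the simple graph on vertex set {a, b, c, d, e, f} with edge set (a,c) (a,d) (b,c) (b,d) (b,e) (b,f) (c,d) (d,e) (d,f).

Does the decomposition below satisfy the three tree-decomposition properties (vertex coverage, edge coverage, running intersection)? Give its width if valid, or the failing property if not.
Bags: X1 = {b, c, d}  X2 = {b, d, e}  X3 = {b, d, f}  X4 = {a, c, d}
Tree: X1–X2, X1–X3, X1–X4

Yes; width 2.

Vertex coverage: the bags together contain {a, b, c, d, e, f}, the full vertex set. Edge coverage: each edge of G has both endpoints in at least one bag. Running intersection: for every vertex, the bags containing it form a connected subtree. All three properties hold, so this is a valid tree decomposition of width max|bag| − 1 = 2, and hence tw(G) ≤ 2.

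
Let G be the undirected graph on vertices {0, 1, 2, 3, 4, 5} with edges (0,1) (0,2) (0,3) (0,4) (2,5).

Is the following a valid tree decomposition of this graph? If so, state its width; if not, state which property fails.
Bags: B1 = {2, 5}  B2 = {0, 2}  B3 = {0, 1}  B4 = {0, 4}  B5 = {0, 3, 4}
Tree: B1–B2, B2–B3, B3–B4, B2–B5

A tree decomposition must satisfy three properties: every vertex lies in some bag; for every edge, both endpoints lie together in some bag; and for every vertex, the bags containing it form a connected subtree. Here bags containing vertex 4 are not connected in the tree, so the decomposition is invalid.

No — bags containing vertex 4 are not connected in the tree.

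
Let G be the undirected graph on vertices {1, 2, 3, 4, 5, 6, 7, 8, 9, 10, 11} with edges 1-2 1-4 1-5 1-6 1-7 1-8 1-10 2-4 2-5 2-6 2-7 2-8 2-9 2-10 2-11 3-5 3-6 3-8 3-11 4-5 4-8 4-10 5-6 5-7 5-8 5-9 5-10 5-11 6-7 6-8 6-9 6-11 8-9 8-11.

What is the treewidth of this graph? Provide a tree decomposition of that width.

Treewidth 4.
Bags: B1 = {1, 2, 5, 6, 8}  B2 = {1, 2, 5, 6, 7}  B3 = {2, 5, 6, 8, 9}  B4 = {1, 2, 4, 5, 8}  B5 = {2, 5, 6, 8, 11}  B6 = {1, 2, 4, 5, 10}  B7 = {3, 5, 6, 8, 11}
Tree: B1–B2, B1–B3, B1–B4, B1–B5, B4–B6, B5–B7

Each bag holds 5 vertices, so the decomposition has width 4, which upper-bounds the treewidth. Conversely, {1, 2, 4, 5, 8} is a clique of size 5, and the vertices of any clique must share a bag in every tree decomposition; so some bag has ≥ 5 vertices and tw(G) ≥ 4. Hence tw(G) = 4 exactly.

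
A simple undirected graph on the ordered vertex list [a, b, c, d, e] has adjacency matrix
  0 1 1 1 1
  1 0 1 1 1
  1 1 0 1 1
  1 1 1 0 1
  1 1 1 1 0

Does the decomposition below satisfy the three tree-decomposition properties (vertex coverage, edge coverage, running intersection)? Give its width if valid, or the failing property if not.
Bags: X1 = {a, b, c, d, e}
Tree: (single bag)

Checking the three conditions: (i) the bags cover all of {a, b, c, d, e}; (ii) for each edge, some bag contains both endpoints; (iii) the bags containing any fixed vertex form a subtree. All hold, so the decomposition is valid with width 5 − 1 = 4.

Yes; width 4.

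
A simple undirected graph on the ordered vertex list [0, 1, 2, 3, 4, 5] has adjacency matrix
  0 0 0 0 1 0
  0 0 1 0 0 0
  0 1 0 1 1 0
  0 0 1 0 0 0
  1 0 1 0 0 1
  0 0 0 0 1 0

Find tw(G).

A width-1 tree decomposition is:
Bags: B1 = {0, 4}  B2 = {2, 4}  B3 = {4, 5}  B4 = {1, 2}  B5 = {2, 3}
Tree: B1–B2, B1–B3, B2–B4, B4–B5
Each bag holds 2 vertices, so the decomposition has width 1, which upper-bounds the treewidth. Any graph with an edge has treewidth ≥ 1, and G has the edge 0–4. Hence tw(G) = 1 exactly.

1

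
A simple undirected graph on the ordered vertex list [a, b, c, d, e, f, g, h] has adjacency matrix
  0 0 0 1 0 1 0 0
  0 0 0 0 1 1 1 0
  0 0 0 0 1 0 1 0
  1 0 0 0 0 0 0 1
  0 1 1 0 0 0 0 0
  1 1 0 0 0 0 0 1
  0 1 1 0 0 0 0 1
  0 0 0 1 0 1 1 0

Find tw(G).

2

A width-2 tree decomposition is:
Bags: B1 = {a, d, h}  B2 = {a, f, h}  B3 = {f, g, h}  B4 = {b, f, g}  B5 = {b, c, g}  B6 = {b, c, e}
Tree: B1–B2, B2–B3, B3–B4, B4–B5, B5–B6
Every bag has size at most 3, so the width is 3 − 1 = 2 and tw(G) ≤ 2. The edges d–a–f–h–d form a cycle, so G is not a tree and its treewidth is at least 2. Hence tw(G) = 2 exactly.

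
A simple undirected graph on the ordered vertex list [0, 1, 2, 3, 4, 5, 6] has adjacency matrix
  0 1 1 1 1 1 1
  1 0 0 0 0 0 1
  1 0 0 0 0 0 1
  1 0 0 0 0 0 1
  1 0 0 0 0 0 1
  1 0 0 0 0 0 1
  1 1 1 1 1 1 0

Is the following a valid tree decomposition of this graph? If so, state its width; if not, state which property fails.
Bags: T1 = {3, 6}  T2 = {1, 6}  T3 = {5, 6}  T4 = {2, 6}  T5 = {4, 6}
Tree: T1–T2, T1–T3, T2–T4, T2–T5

No — vertex 0 appears in no bag.

A tree decomposition must satisfy three properties: every vertex lies in some bag; for every edge, both endpoints lie together in some bag; and for every vertex, the bags containing it form a connected subtree. Here vertex 0 appears in no bag, so the decomposition is invalid.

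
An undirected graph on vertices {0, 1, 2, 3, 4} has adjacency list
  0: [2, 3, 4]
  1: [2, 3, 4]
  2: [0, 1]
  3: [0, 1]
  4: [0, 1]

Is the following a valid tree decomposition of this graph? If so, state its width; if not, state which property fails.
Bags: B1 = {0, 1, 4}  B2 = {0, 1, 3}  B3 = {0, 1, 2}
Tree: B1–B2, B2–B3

Checking the three conditions: (i) the bags cover all of {0, 1, 2, 3, 4}; (ii) for each edge, some bag contains both endpoints; (iii) the bags containing any fixed vertex form a subtree. All hold, so the decomposition is valid with width 3 − 1 = 2.

Yes; width 2.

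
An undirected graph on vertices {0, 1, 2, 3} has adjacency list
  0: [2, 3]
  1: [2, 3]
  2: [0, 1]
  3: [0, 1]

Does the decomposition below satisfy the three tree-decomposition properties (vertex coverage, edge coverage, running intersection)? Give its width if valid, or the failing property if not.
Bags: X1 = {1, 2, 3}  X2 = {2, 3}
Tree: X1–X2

A tree decomposition must satisfy three properties: every vertex lies in some bag; for every edge, both endpoints lie together in some bag; and for every vertex, the bags containing it form a connected subtree. Here vertex 0 appears in no bag, so the decomposition is invalid.

No — vertex 0 appears in no bag.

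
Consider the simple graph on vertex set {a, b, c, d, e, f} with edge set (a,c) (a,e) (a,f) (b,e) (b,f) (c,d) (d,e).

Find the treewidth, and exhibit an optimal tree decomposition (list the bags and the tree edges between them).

Treewidth 2.
One optimal decomposition is:
Bags: B1 = {a, c, d}  B2 = {a, d, e}  B3 = {a, e, f}  B4 = {b, e, f}
Tree: B1–B2, B2–B3, B3–B4

Each bag holds 3 vertices, so the decomposition has width 2, which upper-bounds the treewidth. For the lower bound, G contains the cycle c–d–e–a–c, so G is not a forest; only forests have treewidth ≤ 1, hence tw(G) ≥ 2. Hence tw(G) = 2 exactly.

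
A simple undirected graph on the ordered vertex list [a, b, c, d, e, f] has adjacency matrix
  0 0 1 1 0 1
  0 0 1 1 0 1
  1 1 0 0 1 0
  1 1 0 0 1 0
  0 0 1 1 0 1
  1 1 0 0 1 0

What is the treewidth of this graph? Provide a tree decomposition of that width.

Treewidth 3.
Bags: B1 = {b, c, d, f}  B2 = {a, c, d, f}  B3 = {c, d, e, f}
Tree: B1–B2, B2–B3

Each bag holds 4 vertices, so the decomposition has width 3, which upper-bounds the treewidth. For the lower bound: the 4 vertex sets {b,f}, {a,c}, {d}, {e} are disjoint, each induces a connected subgraph, and every pair is joined by at least one edge of G. Contracting each set to a single vertex therefore yields K_{4} as a minor, and since treewidth is minor-monotone, tw(G) ≥ tw(K_{4}) = 3. Combining the bounds, tw(G) = 3.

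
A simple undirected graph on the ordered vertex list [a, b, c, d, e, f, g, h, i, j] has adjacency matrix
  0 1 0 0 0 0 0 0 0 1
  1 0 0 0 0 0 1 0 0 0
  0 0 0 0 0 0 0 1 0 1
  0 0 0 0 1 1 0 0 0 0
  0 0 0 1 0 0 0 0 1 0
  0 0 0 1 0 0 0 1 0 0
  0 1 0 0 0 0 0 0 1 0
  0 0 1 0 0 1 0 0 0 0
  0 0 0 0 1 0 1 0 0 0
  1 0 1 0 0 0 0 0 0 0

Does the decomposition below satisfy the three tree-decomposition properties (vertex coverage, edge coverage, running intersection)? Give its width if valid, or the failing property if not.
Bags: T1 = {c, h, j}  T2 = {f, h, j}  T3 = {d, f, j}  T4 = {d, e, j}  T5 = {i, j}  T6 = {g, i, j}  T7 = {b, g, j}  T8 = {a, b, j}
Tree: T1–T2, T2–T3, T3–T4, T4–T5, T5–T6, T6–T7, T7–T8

No — edge (e,i) lies in no bag.

A tree decomposition must satisfy three properties: every vertex lies in some bag; for every edge, both endpoints lie together in some bag; and for every vertex, the bags containing it form a connected subtree. Here edge (e,i) lies in no bag, so the decomposition is invalid.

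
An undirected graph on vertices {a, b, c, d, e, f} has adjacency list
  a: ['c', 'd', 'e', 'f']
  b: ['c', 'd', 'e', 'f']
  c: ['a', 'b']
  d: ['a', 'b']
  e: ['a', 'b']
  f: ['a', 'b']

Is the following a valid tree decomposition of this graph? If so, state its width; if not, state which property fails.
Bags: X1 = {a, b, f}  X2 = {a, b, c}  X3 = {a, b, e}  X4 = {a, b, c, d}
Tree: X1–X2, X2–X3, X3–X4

No — bags containing vertex c are not connected in the tree.

A tree decomposition must satisfy three properties: every vertex lies in some bag; for every edge, both endpoints lie together in some bag; and for every vertex, the bags containing it form a connected subtree. Here bags containing vertex c are not connected in the tree, so the decomposition is invalid.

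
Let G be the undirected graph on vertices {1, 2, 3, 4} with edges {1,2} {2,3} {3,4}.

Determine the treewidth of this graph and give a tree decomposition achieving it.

Each bag holds 2 vertices, so the decomposition has width 1, which upper-bounds the treewidth. Any graph with an edge has treewidth ≥ 1, and G has the edge 1–2. Hence tw(G) = 1 exactly.

Treewidth 1.
Bags: B1 = {1, 2}  B2 = {2, 3}  B3 = {3, 4}
Tree: B1–B2, B2–B3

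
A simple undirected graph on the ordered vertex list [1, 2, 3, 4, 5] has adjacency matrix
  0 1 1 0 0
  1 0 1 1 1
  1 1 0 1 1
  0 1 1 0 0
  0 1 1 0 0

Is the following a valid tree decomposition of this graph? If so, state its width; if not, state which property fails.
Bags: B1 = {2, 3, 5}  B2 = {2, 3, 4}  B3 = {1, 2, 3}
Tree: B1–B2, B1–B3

Yes; width 2.

Checking the three conditions: (i) the bags cover all of {1, 2, 3, 4, 5}; (ii) for each edge, some bag contains both endpoints; (iii) the bags containing any fixed vertex form a subtree. All hold, so the decomposition is valid with width 3 − 1 = 2.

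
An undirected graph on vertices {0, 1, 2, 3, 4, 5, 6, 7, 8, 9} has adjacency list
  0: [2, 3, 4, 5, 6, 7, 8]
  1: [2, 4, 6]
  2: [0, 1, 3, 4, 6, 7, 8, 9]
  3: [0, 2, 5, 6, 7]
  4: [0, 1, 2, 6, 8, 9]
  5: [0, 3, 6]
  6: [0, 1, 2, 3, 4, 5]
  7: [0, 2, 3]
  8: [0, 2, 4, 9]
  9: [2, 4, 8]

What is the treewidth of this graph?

3

A width-3 tree decomposition is:
Bags: B1 = {0, 2, 4, 6}  B2 = {0, 2, 3, 6}  B3 = {0, 2, 4, 8}  B4 = {1, 2, 4, 6}  B5 = {0, 2, 3, 7}  B6 = {2, 4, 8, 9}  B7 = {0, 3, 5, 6}
Tree: B1–B2, B1–B3, B1–B4, B2–B5, B3–B6, B2–B7
The largest bag has 4 vertices, giving width 3; this decomposition certifies tw(G) ≤ 3. On the other hand G contains the 4-clique {0, 2, 4, 8}. A clique must lie in a single bag of any decomposition, so no decomposition can have width below 3. The upper and lower bounds meet at 3, so that is the treewidth.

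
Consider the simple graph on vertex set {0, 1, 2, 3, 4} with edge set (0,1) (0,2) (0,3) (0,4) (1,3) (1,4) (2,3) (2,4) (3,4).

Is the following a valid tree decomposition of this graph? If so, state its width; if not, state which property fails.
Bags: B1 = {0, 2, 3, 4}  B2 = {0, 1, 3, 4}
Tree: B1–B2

Vertex coverage: the bags together contain {0, 1, 2, 3, 4}, the full vertex set. Edge coverage: each edge of G has both endpoints in at least one bag. Running intersection: for every vertex, the bags containing it form a connected subtree. All three properties hold, so this is a valid tree decomposition of width max|bag| − 1 = 3, and hence tw(G) ≤ 3.

Yes; width 3.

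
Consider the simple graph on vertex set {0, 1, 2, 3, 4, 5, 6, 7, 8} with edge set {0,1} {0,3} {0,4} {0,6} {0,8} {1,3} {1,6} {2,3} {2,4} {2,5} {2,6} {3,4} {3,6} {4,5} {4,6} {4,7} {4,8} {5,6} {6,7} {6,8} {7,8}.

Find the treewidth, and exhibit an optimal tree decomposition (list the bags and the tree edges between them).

Each bag holds 4 vertices, so the decomposition has width 3, which upper-bounds the treewidth. For the lower bound, the 4 vertices {0, 1, 3, 6} are pairwise adjacent, and any tree decomposition puts a clique entirely inside one bag — forcing width ≥ 3. Combining the bounds, tw(G) = 3.

Treewidth 3.
One optimal decomposition is:
Bags: B1 = {2, 3, 4, 6}  B2 = {0, 3, 4, 6}  B3 = {0, 4, 6, 8}  B4 = {2, 4, 5, 6}  B5 = {0, 1, 3, 6}  B6 = {4, 6, 7, 8}
Tree: B1–B2, B2–B3, B1–B4, B2–B5, B3–B6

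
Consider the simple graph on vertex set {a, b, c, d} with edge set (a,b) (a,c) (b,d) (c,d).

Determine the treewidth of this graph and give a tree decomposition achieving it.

Treewidth 2.
One such decomposition:
Bags: B1 = {a, c, d}  B2 = {a, b, d}
Tree: B1–B2

The largest bag has 3 vertices, giving width 2; this decomposition certifies tw(G) ≤ 2. Since a–c–d–b–a is a cycle in G, G is not acyclic. Forests are exactly the graphs of treewidth ≤ 1, so tw(G) ≥ 2. Therefore the treewidth is 2.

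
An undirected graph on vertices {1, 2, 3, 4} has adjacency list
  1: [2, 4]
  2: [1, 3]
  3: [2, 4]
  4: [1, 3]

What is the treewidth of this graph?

2

A width-2 tree decomposition is:
Bags: B1 = {1, 3, 4}  B2 = {1, 2, 3}
Tree: B1–B2
Each bag holds 3 vertices, so the decomposition has width 2, which upper-bounds the treewidth. For the lower bound, G contains the cycle 1–4–3–2–1, so G is not a forest; only forests have treewidth ≤ 1, hence tw(G) ≥ 2. Therefore the treewidth is 2.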